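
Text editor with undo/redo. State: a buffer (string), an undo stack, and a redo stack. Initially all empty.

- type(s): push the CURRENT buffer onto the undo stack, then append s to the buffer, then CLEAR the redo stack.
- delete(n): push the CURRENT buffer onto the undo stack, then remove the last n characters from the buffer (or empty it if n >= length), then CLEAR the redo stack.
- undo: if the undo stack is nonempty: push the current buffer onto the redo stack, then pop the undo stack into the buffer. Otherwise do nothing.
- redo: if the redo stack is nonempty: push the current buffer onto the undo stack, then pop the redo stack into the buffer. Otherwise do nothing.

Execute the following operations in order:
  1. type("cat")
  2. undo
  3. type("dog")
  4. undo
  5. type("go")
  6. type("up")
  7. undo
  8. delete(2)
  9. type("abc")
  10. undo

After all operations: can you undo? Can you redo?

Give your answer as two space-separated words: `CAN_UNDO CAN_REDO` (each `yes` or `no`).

After op 1 (type): buf='cat' undo_depth=1 redo_depth=0
After op 2 (undo): buf='(empty)' undo_depth=0 redo_depth=1
After op 3 (type): buf='dog' undo_depth=1 redo_depth=0
After op 4 (undo): buf='(empty)' undo_depth=0 redo_depth=1
After op 5 (type): buf='go' undo_depth=1 redo_depth=0
After op 6 (type): buf='goup' undo_depth=2 redo_depth=0
After op 7 (undo): buf='go' undo_depth=1 redo_depth=1
After op 8 (delete): buf='(empty)' undo_depth=2 redo_depth=0
After op 9 (type): buf='abc' undo_depth=3 redo_depth=0
After op 10 (undo): buf='(empty)' undo_depth=2 redo_depth=1

Answer: yes yes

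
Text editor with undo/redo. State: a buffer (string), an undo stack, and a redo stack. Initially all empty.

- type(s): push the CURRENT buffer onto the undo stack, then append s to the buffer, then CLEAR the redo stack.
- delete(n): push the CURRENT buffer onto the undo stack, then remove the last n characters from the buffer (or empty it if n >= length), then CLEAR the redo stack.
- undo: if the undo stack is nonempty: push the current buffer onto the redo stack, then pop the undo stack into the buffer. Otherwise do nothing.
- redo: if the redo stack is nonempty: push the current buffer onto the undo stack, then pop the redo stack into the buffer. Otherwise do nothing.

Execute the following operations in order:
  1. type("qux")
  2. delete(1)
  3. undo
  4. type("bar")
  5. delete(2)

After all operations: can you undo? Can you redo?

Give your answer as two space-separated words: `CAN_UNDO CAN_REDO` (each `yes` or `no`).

After op 1 (type): buf='qux' undo_depth=1 redo_depth=0
After op 2 (delete): buf='qu' undo_depth=2 redo_depth=0
After op 3 (undo): buf='qux' undo_depth=1 redo_depth=1
After op 4 (type): buf='quxbar' undo_depth=2 redo_depth=0
After op 5 (delete): buf='quxb' undo_depth=3 redo_depth=0

Answer: yes no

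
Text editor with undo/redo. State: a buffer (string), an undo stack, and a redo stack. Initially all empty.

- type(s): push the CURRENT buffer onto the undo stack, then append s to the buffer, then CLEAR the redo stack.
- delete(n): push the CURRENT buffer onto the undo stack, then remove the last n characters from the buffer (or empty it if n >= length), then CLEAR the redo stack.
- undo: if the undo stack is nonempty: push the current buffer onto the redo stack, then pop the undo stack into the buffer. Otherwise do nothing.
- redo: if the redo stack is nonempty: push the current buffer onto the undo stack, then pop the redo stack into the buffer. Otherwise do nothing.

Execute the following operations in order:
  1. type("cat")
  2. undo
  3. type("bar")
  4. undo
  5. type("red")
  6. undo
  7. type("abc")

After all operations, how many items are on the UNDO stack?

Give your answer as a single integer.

After op 1 (type): buf='cat' undo_depth=1 redo_depth=0
After op 2 (undo): buf='(empty)' undo_depth=0 redo_depth=1
After op 3 (type): buf='bar' undo_depth=1 redo_depth=0
After op 4 (undo): buf='(empty)' undo_depth=0 redo_depth=1
After op 5 (type): buf='red' undo_depth=1 redo_depth=0
After op 6 (undo): buf='(empty)' undo_depth=0 redo_depth=1
After op 7 (type): buf='abc' undo_depth=1 redo_depth=0

Answer: 1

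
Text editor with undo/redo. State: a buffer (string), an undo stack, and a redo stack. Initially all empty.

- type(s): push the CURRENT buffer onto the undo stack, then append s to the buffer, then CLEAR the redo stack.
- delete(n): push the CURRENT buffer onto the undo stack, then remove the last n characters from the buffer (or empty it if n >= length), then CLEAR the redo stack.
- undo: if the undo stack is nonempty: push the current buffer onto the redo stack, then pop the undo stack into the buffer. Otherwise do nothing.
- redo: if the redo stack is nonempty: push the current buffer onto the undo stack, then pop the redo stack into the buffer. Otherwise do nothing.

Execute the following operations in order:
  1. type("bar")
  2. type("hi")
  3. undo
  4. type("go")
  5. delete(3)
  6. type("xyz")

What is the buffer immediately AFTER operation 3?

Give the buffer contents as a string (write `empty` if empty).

Answer: bar

Derivation:
After op 1 (type): buf='bar' undo_depth=1 redo_depth=0
After op 2 (type): buf='barhi' undo_depth=2 redo_depth=0
After op 3 (undo): buf='bar' undo_depth=1 redo_depth=1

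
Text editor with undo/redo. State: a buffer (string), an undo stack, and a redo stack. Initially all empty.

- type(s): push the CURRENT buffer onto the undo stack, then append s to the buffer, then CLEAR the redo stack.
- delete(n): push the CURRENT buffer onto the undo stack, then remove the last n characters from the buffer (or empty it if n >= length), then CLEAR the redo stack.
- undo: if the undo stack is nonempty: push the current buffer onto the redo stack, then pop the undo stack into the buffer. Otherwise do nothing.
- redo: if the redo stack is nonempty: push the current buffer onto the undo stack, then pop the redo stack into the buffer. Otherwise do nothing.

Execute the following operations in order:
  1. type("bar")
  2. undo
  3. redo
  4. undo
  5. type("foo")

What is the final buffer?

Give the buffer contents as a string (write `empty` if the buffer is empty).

Answer: foo

Derivation:
After op 1 (type): buf='bar' undo_depth=1 redo_depth=0
After op 2 (undo): buf='(empty)' undo_depth=0 redo_depth=1
After op 3 (redo): buf='bar' undo_depth=1 redo_depth=0
After op 4 (undo): buf='(empty)' undo_depth=0 redo_depth=1
After op 5 (type): buf='foo' undo_depth=1 redo_depth=0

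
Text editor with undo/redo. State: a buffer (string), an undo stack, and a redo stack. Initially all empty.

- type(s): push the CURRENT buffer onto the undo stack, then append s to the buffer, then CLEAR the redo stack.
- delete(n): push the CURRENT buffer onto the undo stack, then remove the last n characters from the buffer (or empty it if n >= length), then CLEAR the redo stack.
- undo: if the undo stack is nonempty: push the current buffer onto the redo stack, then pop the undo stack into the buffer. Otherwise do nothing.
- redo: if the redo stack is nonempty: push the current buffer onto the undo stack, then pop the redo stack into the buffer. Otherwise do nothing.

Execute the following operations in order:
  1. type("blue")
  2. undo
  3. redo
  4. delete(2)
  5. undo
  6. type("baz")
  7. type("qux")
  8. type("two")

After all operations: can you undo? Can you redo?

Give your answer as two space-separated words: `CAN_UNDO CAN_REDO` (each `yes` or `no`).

After op 1 (type): buf='blue' undo_depth=1 redo_depth=0
After op 2 (undo): buf='(empty)' undo_depth=0 redo_depth=1
After op 3 (redo): buf='blue' undo_depth=1 redo_depth=0
After op 4 (delete): buf='bl' undo_depth=2 redo_depth=0
After op 5 (undo): buf='blue' undo_depth=1 redo_depth=1
After op 6 (type): buf='bluebaz' undo_depth=2 redo_depth=0
After op 7 (type): buf='bluebazqux' undo_depth=3 redo_depth=0
After op 8 (type): buf='bluebazquxtwo' undo_depth=4 redo_depth=0

Answer: yes no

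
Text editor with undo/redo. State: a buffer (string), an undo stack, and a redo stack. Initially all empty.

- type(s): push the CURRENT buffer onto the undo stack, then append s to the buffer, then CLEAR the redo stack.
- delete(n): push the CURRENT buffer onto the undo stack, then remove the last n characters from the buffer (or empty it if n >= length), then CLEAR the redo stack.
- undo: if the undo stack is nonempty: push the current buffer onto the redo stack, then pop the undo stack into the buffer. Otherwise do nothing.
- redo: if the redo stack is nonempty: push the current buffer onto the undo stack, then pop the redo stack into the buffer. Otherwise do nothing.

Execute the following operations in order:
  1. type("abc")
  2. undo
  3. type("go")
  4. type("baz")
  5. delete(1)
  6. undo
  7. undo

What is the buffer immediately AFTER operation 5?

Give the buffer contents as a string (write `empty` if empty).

After op 1 (type): buf='abc' undo_depth=1 redo_depth=0
After op 2 (undo): buf='(empty)' undo_depth=0 redo_depth=1
After op 3 (type): buf='go' undo_depth=1 redo_depth=0
After op 4 (type): buf='gobaz' undo_depth=2 redo_depth=0
After op 5 (delete): buf='goba' undo_depth=3 redo_depth=0

Answer: goba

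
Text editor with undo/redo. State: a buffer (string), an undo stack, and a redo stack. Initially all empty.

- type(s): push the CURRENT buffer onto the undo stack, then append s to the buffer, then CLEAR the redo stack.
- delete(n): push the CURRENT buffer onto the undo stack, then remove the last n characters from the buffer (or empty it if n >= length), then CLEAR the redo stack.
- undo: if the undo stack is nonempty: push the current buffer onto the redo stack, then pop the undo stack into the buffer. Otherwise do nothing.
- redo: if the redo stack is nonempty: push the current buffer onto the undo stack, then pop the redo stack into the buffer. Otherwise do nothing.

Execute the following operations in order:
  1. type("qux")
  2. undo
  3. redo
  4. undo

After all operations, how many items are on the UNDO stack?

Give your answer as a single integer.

Answer: 0

Derivation:
After op 1 (type): buf='qux' undo_depth=1 redo_depth=0
After op 2 (undo): buf='(empty)' undo_depth=0 redo_depth=1
After op 3 (redo): buf='qux' undo_depth=1 redo_depth=0
After op 4 (undo): buf='(empty)' undo_depth=0 redo_depth=1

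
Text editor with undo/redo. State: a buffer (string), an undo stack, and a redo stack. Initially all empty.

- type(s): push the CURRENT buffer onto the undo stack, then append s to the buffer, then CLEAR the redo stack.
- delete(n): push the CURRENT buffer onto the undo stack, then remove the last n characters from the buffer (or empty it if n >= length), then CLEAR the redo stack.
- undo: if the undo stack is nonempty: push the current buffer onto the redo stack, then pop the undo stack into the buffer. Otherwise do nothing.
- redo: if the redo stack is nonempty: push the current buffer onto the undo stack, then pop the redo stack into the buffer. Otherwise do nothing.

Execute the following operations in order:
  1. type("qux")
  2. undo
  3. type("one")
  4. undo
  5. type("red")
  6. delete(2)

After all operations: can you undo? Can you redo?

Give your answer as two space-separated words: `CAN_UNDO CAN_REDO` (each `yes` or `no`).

Answer: yes no

Derivation:
After op 1 (type): buf='qux' undo_depth=1 redo_depth=0
After op 2 (undo): buf='(empty)' undo_depth=0 redo_depth=1
After op 3 (type): buf='one' undo_depth=1 redo_depth=0
After op 4 (undo): buf='(empty)' undo_depth=0 redo_depth=1
After op 5 (type): buf='red' undo_depth=1 redo_depth=0
After op 6 (delete): buf='r' undo_depth=2 redo_depth=0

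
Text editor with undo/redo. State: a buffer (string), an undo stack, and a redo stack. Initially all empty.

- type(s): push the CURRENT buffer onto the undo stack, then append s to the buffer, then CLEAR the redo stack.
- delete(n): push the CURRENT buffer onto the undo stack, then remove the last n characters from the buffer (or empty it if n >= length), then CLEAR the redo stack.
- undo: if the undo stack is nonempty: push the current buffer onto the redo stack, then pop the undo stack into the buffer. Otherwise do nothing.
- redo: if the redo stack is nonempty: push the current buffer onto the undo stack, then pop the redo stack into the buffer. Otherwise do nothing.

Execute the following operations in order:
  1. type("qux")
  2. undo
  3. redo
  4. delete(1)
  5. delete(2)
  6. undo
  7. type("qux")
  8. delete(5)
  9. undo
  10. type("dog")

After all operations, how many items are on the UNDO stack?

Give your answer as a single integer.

Answer: 4

Derivation:
After op 1 (type): buf='qux' undo_depth=1 redo_depth=0
After op 2 (undo): buf='(empty)' undo_depth=0 redo_depth=1
After op 3 (redo): buf='qux' undo_depth=1 redo_depth=0
After op 4 (delete): buf='qu' undo_depth=2 redo_depth=0
After op 5 (delete): buf='(empty)' undo_depth=3 redo_depth=0
After op 6 (undo): buf='qu' undo_depth=2 redo_depth=1
After op 7 (type): buf='ququx' undo_depth=3 redo_depth=0
After op 8 (delete): buf='(empty)' undo_depth=4 redo_depth=0
After op 9 (undo): buf='ququx' undo_depth=3 redo_depth=1
After op 10 (type): buf='ququxdog' undo_depth=4 redo_depth=0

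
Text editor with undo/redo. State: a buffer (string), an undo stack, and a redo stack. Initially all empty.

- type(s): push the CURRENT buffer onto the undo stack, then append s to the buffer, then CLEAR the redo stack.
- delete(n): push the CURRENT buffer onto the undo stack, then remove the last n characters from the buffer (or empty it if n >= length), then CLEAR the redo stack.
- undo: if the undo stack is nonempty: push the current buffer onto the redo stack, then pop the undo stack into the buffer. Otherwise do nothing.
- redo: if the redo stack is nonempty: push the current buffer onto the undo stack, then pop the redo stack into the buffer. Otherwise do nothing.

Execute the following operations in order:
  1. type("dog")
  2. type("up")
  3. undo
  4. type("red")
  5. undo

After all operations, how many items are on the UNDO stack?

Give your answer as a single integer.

Answer: 1

Derivation:
After op 1 (type): buf='dog' undo_depth=1 redo_depth=0
After op 2 (type): buf='dogup' undo_depth=2 redo_depth=0
After op 3 (undo): buf='dog' undo_depth=1 redo_depth=1
After op 4 (type): buf='dogred' undo_depth=2 redo_depth=0
After op 5 (undo): buf='dog' undo_depth=1 redo_depth=1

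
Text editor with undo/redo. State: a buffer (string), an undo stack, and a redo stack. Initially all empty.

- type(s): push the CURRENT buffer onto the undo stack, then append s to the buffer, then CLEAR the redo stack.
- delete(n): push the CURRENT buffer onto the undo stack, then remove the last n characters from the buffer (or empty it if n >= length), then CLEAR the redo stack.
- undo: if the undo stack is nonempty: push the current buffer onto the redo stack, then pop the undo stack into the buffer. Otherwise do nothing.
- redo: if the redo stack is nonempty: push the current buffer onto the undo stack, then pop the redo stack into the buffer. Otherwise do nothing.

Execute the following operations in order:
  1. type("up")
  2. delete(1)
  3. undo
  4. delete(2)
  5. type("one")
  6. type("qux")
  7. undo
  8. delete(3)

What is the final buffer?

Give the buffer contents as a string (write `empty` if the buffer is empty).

Answer: empty

Derivation:
After op 1 (type): buf='up' undo_depth=1 redo_depth=0
After op 2 (delete): buf='u' undo_depth=2 redo_depth=0
After op 3 (undo): buf='up' undo_depth=1 redo_depth=1
After op 4 (delete): buf='(empty)' undo_depth=2 redo_depth=0
After op 5 (type): buf='one' undo_depth=3 redo_depth=0
After op 6 (type): buf='onequx' undo_depth=4 redo_depth=0
After op 7 (undo): buf='one' undo_depth=3 redo_depth=1
After op 8 (delete): buf='(empty)' undo_depth=4 redo_depth=0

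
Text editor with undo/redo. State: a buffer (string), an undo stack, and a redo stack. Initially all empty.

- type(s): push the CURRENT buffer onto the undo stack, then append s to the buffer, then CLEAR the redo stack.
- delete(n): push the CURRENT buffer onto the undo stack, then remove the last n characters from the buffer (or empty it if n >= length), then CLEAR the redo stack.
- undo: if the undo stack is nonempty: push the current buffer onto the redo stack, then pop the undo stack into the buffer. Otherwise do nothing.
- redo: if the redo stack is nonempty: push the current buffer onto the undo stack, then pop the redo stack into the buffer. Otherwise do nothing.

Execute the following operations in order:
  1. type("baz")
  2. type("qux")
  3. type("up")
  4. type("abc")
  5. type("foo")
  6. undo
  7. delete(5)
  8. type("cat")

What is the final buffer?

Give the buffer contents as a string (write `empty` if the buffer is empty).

Answer: bazquxcat

Derivation:
After op 1 (type): buf='baz' undo_depth=1 redo_depth=0
After op 2 (type): buf='bazqux' undo_depth=2 redo_depth=0
After op 3 (type): buf='bazquxup' undo_depth=3 redo_depth=0
After op 4 (type): buf='bazquxupabc' undo_depth=4 redo_depth=0
After op 5 (type): buf='bazquxupabcfoo' undo_depth=5 redo_depth=0
After op 6 (undo): buf='bazquxupabc' undo_depth=4 redo_depth=1
After op 7 (delete): buf='bazqux' undo_depth=5 redo_depth=0
After op 8 (type): buf='bazquxcat' undo_depth=6 redo_depth=0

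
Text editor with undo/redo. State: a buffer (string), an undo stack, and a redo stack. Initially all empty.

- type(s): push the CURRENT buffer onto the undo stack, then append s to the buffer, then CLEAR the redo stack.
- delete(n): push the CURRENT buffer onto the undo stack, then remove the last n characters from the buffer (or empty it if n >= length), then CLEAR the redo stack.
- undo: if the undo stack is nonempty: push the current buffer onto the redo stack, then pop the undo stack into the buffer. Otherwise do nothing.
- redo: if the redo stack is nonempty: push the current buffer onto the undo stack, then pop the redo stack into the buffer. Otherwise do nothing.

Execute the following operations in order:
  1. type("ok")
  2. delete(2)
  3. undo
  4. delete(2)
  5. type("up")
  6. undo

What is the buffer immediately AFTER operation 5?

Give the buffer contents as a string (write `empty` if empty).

Answer: up

Derivation:
After op 1 (type): buf='ok' undo_depth=1 redo_depth=0
After op 2 (delete): buf='(empty)' undo_depth=2 redo_depth=0
After op 3 (undo): buf='ok' undo_depth=1 redo_depth=1
After op 4 (delete): buf='(empty)' undo_depth=2 redo_depth=0
After op 5 (type): buf='up' undo_depth=3 redo_depth=0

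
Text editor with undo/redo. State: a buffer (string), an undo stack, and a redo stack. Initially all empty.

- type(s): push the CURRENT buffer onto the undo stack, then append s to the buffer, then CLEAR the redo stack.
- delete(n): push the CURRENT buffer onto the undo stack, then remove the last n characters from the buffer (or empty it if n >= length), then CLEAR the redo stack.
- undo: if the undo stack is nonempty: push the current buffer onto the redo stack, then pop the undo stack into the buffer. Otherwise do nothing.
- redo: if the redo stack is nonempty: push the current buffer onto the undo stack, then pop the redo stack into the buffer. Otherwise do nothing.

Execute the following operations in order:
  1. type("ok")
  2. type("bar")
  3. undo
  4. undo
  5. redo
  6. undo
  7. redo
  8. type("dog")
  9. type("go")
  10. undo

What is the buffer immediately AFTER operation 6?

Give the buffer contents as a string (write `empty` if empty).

Answer: empty

Derivation:
After op 1 (type): buf='ok' undo_depth=1 redo_depth=0
After op 2 (type): buf='okbar' undo_depth=2 redo_depth=0
After op 3 (undo): buf='ok' undo_depth=1 redo_depth=1
After op 4 (undo): buf='(empty)' undo_depth=0 redo_depth=2
After op 5 (redo): buf='ok' undo_depth=1 redo_depth=1
After op 6 (undo): buf='(empty)' undo_depth=0 redo_depth=2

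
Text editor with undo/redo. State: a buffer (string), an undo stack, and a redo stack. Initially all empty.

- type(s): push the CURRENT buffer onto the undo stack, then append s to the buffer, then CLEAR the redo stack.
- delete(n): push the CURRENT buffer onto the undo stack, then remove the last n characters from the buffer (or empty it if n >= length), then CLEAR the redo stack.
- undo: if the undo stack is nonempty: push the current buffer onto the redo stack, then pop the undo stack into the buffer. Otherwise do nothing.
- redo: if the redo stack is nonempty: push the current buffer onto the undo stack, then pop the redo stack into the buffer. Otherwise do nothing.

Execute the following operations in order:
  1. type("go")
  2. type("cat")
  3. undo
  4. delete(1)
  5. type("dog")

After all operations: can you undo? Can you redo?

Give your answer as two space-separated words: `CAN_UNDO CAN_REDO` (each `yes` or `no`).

After op 1 (type): buf='go' undo_depth=1 redo_depth=0
After op 2 (type): buf='gocat' undo_depth=2 redo_depth=0
After op 3 (undo): buf='go' undo_depth=1 redo_depth=1
After op 4 (delete): buf='g' undo_depth=2 redo_depth=0
After op 5 (type): buf='gdog' undo_depth=3 redo_depth=0

Answer: yes no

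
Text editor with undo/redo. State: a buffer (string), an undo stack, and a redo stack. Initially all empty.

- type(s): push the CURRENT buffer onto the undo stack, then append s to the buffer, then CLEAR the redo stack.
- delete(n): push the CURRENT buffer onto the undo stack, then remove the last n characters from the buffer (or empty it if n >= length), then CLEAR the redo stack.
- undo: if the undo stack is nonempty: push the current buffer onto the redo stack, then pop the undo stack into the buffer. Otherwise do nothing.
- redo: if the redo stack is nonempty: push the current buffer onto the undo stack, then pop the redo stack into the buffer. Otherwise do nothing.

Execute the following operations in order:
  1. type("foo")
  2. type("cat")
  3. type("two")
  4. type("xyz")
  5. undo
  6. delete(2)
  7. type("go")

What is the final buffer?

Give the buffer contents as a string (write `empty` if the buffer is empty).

Answer: foocattgo

Derivation:
After op 1 (type): buf='foo' undo_depth=1 redo_depth=0
After op 2 (type): buf='foocat' undo_depth=2 redo_depth=0
After op 3 (type): buf='foocattwo' undo_depth=3 redo_depth=0
After op 4 (type): buf='foocattwoxyz' undo_depth=4 redo_depth=0
After op 5 (undo): buf='foocattwo' undo_depth=3 redo_depth=1
After op 6 (delete): buf='foocatt' undo_depth=4 redo_depth=0
After op 7 (type): buf='foocattgo' undo_depth=5 redo_depth=0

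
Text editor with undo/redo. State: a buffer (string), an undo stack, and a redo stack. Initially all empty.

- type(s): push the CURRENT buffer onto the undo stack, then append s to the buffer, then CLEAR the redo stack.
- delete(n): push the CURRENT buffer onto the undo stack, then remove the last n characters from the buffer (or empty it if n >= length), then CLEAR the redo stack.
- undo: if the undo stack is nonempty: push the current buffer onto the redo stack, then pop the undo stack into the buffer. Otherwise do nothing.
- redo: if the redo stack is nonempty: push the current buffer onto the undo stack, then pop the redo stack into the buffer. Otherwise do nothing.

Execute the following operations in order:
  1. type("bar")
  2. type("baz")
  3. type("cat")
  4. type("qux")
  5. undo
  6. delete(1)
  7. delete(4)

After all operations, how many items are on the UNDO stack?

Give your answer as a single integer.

Answer: 5

Derivation:
After op 1 (type): buf='bar' undo_depth=1 redo_depth=0
After op 2 (type): buf='barbaz' undo_depth=2 redo_depth=0
After op 3 (type): buf='barbazcat' undo_depth=3 redo_depth=0
After op 4 (type): buf='barbazcatqux' undo_depth=4 redo_depth=0
After op 5 (undo): buf='barbazcat' undo_depth=3 redo_depth=1
After op 6 (delete): buf='barbazca' undo_depth=4 redo_depth=0
After op 7 (delete): buf='barb' undo_depth=5 redo_depth=0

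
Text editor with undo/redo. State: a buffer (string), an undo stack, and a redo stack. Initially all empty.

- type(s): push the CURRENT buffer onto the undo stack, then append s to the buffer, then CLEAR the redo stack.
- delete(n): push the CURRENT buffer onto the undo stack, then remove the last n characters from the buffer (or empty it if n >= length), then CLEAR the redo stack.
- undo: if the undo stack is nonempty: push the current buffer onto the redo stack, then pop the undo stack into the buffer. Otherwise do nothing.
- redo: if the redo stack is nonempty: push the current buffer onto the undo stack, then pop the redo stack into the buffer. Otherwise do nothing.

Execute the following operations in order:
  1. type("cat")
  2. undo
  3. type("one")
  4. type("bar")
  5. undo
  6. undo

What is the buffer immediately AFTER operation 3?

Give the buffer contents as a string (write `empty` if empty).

After op 1 (type): buf='cat' undo_depth=1 redo_depth=0
After op 2 (undo): buf='(empty)' undo_depth=0 redo_depth=1
After op 3 (type): buf='one' undo_depth=1 redo_depth=0

Answer: one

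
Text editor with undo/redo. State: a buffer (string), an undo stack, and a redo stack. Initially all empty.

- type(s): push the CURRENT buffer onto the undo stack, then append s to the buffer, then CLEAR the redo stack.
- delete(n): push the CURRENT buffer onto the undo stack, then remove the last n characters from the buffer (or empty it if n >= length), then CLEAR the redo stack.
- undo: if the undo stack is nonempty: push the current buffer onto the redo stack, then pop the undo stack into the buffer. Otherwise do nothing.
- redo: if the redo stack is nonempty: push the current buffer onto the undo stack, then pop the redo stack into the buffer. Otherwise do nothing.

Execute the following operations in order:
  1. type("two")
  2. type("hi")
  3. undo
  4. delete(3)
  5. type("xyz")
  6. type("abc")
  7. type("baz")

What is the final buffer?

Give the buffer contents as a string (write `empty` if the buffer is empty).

Answer: xyzabcbaz

Derivation:
After op 1 (type): buf='two' undo_depth=1 redo_depth=0
After op 2 (type): buf='twohi' undo_depth=2 redo_depth=0
After op 3 (undo): buf='two' undo_depth=1 redo_depth=1
After op 4 (delete): buf='(empty)' undo_depth=2 redo_depth=0
After op 5 (type): buf='xyz' undo_depth=3 redo_depth=0
After op 6 (type): buf='xyzabc' undo_depth=4 redo_depth=0
After op 7 (type): buf='xyzabcbaz' undo_depth=5 redo_depth=0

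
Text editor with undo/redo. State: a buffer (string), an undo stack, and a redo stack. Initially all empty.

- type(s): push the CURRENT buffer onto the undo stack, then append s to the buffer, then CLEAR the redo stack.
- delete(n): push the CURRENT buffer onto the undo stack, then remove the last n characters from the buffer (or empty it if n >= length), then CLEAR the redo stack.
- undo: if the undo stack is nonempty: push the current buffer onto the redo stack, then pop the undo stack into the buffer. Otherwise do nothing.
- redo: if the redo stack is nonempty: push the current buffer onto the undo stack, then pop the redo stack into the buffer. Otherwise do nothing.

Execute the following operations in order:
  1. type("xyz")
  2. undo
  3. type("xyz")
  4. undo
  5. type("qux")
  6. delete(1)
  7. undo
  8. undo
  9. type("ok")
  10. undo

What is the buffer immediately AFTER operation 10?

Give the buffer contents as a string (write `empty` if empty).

After op 1 (type): buf='xyz' undo_depth=1 redo_depth=0
After op 2 (undo): buf='(empty)' undo_depth=0 redo_depth=1
After op 3 (type): buf='xyz' undo_depth=1 redo_depth=0
After op 4 (undo): buf='(empty)' undo_depth=0 redo_depth=1
After op 5 (type): buf='qux' undo_depth=1 redo_depth=0
After op 6 (delete): buf='qu' undo_depth=2 redo_depth=0
After op 7 (undo): buf='qux' undo_depth=1 redo_depth=1
After op 8 (undo): buf='(empty)' undo_depth=0 redo_depth=2
After op 9 (type): buf='ok' undo_depth=1 redo_depth=0
After op 10 (undo): buf='(empty)' undo_depth=0 redo_depth=1

Answer: empty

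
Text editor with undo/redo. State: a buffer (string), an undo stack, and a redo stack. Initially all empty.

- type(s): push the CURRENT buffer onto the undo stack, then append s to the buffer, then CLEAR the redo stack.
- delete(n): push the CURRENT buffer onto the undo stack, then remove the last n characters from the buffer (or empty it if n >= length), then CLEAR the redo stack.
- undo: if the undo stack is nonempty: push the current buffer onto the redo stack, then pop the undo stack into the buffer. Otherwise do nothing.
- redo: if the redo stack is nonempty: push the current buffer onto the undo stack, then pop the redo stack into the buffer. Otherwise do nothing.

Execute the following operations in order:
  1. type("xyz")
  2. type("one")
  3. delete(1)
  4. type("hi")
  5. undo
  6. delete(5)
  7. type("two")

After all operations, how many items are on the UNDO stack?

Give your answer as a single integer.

After op 1 (type): buf='xyz' undo_depth=1 redo_depth=0
After op 2 (type): buf='xyzone' undo_depth=2 redo_depth=0
After op 3 (delete): buf='xyzon' undo_depth=3 redo_depth=0
After op 4 (type): buf='xyzonhi' undo_depth=4 redo_depth=0
After op 5 (undo): buf='xyzon' undo_depth=3 redo_depth=1
After op 6 (delete): buf='(empty)' undo_depth=4 redo_depth=0
After op 7 (type): buf='two' undo_depth=5 redo_depth=0

Answer: 5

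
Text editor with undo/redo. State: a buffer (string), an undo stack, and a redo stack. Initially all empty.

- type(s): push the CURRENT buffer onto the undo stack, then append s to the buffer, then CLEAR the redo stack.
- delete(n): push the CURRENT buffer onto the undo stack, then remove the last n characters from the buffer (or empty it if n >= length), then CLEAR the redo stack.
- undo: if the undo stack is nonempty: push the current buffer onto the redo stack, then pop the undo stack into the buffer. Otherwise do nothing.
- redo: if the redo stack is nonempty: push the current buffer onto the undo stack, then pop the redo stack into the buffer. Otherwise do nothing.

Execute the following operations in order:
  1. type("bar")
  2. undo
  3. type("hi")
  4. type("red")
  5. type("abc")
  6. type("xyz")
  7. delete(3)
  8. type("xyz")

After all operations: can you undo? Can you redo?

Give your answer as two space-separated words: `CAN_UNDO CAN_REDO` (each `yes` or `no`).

After op 1 (type): buf='bar' undo_depth=1 redo_depth=0
After op 2 (undo): buf='(empty)' undo_depth=0 redo_depth=1
After op 3 (type): buf='hi' undo_depth=1 redo_depth=0
After op 4 (type): buf='hired' undo_depth=2 redo_depth=0
After op 5 (type): buf='hiredabc' undo_depth=3 redo_depth=0
After op 6 (type): buf='hiredabcxyz' undo_depth=4 redo_depth=0
After op 7 (delete): buf='hiredabc' undo_depth=5 redo_depth=0
After op 8 (type): buf='hiredabcxyz' undo_depth=6 redo_depth=0

Answer: yes no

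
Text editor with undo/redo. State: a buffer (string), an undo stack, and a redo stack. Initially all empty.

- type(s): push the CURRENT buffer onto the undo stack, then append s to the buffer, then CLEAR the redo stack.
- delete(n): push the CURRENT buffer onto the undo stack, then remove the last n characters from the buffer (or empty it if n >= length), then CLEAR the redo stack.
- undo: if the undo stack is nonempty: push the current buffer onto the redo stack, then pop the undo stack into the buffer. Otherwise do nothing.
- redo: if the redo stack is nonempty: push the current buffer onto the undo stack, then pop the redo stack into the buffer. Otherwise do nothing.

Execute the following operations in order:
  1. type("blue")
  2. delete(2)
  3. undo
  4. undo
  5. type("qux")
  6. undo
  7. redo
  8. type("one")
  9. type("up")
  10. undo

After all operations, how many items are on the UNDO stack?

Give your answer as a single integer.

Answer: 2

Derivation:
After op 1 (type): buf='blue' undo_depth=1 redo_depth=0
After op 2 (delete): buf='bl' undo_depth=2 redo_depth=0
After op 3 (undo): buf='blue' undo_depth=1 redo_depth=1
After op 4 (undo): buf='(empty)' undo_depth=0 redo_depth=2
After op 5 (type): buf='qux' undo_depth=1 redo_depth=0
After op 6 (undo): buf='(empty)' undo_depth=0 redo_depth=1
After op 7 (redo): buf='qux' undo_depth=1 redo_depth=0
After op 8 (type): buf='quxone' undo_depth=2 redo_depth=0
After op 9 (type): buf='quxoneup' undo_depth=3 redo_depth=0
After op 10 (undo): buf='quxone' undo_depth=2 redo_depth=1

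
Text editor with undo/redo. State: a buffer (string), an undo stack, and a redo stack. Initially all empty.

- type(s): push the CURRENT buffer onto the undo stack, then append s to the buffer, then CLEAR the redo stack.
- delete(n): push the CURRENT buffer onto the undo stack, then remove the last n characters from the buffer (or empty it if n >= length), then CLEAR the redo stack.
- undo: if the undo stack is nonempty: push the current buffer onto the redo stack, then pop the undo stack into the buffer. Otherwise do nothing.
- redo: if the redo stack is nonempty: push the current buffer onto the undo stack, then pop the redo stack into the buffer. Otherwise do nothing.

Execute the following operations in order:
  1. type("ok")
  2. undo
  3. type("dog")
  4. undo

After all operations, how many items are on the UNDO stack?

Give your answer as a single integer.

After op 1 (type): buf='ok' undo_depth=1 redo_depth=0
After op 2 (undo): buf='(empty)' undo_depth=0 redo_depth=1
After op 3 (type): buf='dog' undo_depth=1 redo_depth=0
After op 4 (undo): buf='(empty)' undo_depth=0 redo_depth=1

Answer: 0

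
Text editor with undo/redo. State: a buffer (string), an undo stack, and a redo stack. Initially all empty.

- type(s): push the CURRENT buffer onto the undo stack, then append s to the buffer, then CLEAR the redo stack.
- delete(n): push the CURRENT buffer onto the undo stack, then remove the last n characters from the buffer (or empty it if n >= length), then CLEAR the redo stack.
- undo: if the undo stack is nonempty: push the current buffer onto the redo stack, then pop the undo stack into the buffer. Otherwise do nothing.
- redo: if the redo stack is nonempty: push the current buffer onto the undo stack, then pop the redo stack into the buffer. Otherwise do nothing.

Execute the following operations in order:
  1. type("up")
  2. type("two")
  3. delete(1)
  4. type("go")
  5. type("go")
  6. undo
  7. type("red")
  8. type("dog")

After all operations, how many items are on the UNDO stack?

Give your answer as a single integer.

Answer: 6

Derivation:
After op 1 (type): buf='up' undo_depth=1 redo_depth=0
After op 2 (type): buf='uptwo' undo_depth=2 redo_depth=0
After op 3 (delete): buf='uptw' undo_depth=3 redo_depth=0
After op 4 (type): buf='uptwgo' undo_depth=4 redo_depth=0
After op 5 (type): buf='uptwgogo' undo_depth=5 redo_depth=0
After op 6 (undo): buf='uptwgo' undo_depth=4 redo_depth=1
After op 7 (type): buf='uptwgored' undo_depth=5 redo_depth=0
After op 8 (type): buf='uptwgoreddog' undo_depth=6 redo_depth=0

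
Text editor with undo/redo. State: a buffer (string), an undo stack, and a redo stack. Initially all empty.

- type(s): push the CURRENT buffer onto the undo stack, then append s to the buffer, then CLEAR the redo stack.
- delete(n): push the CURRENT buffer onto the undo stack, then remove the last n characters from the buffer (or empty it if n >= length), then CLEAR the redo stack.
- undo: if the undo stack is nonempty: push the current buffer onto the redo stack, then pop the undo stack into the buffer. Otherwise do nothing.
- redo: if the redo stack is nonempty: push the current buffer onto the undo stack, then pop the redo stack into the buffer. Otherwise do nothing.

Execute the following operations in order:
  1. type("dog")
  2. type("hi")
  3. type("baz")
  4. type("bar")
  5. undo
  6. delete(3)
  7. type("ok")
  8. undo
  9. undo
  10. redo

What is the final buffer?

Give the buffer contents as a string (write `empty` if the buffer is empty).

After op 1 (type): buf='dog' undo_depth=1 redo_depth=0
After op 2 (type): buf='doghi' undo_depth=2 redo_depth=0
After op 3 (type): buf='doghibaz' undo_depth=3 redo_depth=0
After op 4 (type): buf='doghibazbar' undo_depth=4 redo_depth=0
After op 5 (undo): buf='doghibaz' undo_depth=3 redo_depth=1
After op 6 (delete): buf='doghi' undo_depth=4 redo_depth=0
After op 7 (type): buf='doghiok' undo_depth=5 redo_depth=0
After op 8 (undo): buf='doghi' undo_depth=4 redo_depth=1
After op 9 (undo): buf='doghibaz' undo_depth=3 redo_depth=2
After op 10 (redo): buf='doghi' undo_depth=4 redo_depth=1

Answer: doghi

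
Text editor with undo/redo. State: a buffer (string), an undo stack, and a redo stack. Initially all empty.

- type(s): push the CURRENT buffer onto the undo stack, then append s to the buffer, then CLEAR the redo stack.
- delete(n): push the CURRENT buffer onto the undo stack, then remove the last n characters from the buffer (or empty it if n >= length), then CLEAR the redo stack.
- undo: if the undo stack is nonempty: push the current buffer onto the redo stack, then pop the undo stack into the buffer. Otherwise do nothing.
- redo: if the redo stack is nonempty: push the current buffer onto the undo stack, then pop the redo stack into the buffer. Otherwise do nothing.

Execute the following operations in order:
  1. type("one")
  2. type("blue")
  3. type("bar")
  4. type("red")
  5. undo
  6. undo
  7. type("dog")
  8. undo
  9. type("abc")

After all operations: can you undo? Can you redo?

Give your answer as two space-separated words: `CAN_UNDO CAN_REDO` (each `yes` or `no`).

After op 1 (type): buf='one' undo_depth=1 redo_depth=0
After op 2 (type): buf='oneblue' undo_depth=2 redo_depth=0
After op 3 (type): buf='onebluebar' undo_depth=3 redo_depth=0
After op 4 (type): buf='onebluebarred' undo_depth=4 redo_depth=0
After op 5 (undo): buf='onebluebar' undo_depth=3 redo_depth=1
After op 6 (undo): buf='oneblue' undo_depth=2 redo_depth=2
After op 7 (type): buf='onebluedog' undo_depth=3 redo_depth=0
After op 8 (undo): buf='oneblue' undo_depth=2 redo_depth=1
After op 9 (type): buf='oneblueabc' undo_depth=3 redo_depth=0

Answer: yes no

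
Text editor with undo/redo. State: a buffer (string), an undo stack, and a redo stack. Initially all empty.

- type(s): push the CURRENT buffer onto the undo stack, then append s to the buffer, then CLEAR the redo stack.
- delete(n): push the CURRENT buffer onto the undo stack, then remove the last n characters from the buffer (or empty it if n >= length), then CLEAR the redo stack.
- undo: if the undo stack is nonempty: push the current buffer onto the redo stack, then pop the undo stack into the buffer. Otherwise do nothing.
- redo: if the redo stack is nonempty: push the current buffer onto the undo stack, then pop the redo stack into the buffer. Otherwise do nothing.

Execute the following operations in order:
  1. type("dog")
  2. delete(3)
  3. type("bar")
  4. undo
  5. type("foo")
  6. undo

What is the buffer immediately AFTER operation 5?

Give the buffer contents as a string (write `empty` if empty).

Answer: foo

Derivation:
After op 1 (type): buf='dog' undo_depth=1 redo_depth=0
After op 2 (delete): buf='(empty)' undo_depth=2 redo_depth=0
After op 3 (type): buf='bar' undo_depth=3 redo_depth=0
After op 4 (undo): buf='(empty)' undo_depth=2 redo_depth=1
After op 5 (type): buf='foo' undo_depth=3 redo_depth=0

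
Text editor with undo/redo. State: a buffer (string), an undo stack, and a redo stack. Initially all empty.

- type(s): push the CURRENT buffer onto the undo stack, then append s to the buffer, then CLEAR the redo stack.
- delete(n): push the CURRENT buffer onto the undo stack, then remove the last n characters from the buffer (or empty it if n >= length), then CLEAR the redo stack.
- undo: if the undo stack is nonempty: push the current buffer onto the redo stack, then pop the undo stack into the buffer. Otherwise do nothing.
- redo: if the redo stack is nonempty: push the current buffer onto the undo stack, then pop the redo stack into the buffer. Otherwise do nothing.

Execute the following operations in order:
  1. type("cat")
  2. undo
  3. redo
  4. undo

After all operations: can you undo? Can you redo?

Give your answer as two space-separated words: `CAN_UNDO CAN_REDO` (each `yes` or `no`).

Answer: no yes

Derivation:
After op 1 (type): buf='cat' undo_depth=1 redo_depth=0
After op 2 (undo): buf='(empty)' undo_depth=0 redo_depth=1
After op 3 (redo): buf='cat' undo_depth=1 redo_depth=0
After op 4 (undo): buf='(empty)' undo_depth=0 redo_depth=1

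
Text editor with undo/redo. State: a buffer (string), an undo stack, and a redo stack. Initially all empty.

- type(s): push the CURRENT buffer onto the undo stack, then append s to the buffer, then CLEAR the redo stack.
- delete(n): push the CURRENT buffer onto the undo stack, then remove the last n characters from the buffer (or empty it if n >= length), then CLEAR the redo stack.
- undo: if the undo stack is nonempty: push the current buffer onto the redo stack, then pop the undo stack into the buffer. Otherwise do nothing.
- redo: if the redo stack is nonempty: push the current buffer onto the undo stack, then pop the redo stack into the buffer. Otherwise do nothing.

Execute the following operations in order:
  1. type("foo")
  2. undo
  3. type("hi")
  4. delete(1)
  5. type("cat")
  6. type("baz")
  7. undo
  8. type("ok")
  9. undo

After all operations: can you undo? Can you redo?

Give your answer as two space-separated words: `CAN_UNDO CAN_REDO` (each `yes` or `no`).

After op 1 (type): buf='foo' undo_depth=1 redo_depth=0
After op 2 (undo): buf='(empty)' undo_depth=0 redo_depth=1
After op 3 (type): buf='hi' undo_depth=1 redo_depth=0
After op 4 (delete): buf='h' undo_depth=2 redo_depth=0
After op 5 (type): buf='hcat' undo_depth=3 redo_depth=0
After op 6 (type): buf='hcatbaz' undo_depth=4 redo_depth=0
After op 7 (undo): buf='hcat' undo_depth=3 redo_depth=1
After op 8 (type): buf='hcatok' undo_depth=4 redo_depth=0
After op 9 (undo): buf='hcat' undo_depth=3 redo_depth=1

Answer: yes yes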